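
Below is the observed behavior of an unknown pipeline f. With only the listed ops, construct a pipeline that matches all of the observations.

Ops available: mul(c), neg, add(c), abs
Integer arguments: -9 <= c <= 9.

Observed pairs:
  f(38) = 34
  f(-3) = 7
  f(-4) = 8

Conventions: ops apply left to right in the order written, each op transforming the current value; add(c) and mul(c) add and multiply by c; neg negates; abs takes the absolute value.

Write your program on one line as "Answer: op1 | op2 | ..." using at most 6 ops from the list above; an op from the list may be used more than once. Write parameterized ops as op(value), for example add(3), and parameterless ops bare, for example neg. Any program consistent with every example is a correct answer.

neg | add(2) | neg | add(3) | add(-5) | abs

Check, running the answer program on each example:
  38 -> -38 -> -36 -> 36 -> 39 -> 34 -> 34
  -3 -> 3 -> 5 -> -5 -> -2 -> -7 -> 7
  -4 -> 4 -> 6 -> -6 -> -3 -> -8 -> 8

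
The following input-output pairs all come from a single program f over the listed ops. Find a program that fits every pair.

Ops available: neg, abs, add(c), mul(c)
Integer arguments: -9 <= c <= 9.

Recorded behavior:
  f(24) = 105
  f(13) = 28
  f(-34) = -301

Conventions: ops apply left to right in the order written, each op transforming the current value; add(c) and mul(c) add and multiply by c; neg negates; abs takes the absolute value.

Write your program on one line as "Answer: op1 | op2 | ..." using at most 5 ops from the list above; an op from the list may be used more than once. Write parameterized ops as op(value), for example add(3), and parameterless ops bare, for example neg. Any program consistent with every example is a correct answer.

neg | add(9) | mul(-1) | mul(7)

Check, running the answer program on each example:
  24 -> -24 -> -15 -> 15 -> 105
  13 -> -13 -> -4 -> 4 -> 28
  -34 -> 34 -> 43 -> -43 -> -301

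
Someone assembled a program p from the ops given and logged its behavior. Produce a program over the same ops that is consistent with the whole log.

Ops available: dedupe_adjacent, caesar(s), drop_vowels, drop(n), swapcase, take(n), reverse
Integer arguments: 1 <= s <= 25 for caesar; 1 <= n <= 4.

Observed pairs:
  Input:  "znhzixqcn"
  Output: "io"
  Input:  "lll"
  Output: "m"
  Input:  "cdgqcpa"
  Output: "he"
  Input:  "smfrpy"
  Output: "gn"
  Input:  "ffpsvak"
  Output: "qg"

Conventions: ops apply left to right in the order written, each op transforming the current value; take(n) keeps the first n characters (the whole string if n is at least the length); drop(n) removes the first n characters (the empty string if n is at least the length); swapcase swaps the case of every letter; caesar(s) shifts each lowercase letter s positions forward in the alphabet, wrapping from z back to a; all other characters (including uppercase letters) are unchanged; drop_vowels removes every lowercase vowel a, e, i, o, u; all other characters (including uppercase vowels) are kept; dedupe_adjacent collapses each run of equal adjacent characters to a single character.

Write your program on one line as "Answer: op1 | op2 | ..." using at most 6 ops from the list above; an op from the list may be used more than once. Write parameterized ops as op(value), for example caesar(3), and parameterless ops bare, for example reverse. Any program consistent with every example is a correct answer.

take(3) | reverse | take(2) | caesar(1) | dedupe_adjacent

Check, running the answer program on each example:
  "znhzixqcn" -> "znh" -> "hnz" -> "hn" -> "io" -> "io"
  "lll" -> "lll" -> "lll" -> "ll" -> "mm" -> "m"
  "cdgqcpa" -> "cdg" -> "gdc" -> "gd" -> "he" -> "he"
  "smfrpy" -> "smf" -> "fms" -> "fm" -> "gn" -> "gn"
  "ffpsvak" -> "ffp" -> "pff" -> "pf" -> "qg" -> "qg"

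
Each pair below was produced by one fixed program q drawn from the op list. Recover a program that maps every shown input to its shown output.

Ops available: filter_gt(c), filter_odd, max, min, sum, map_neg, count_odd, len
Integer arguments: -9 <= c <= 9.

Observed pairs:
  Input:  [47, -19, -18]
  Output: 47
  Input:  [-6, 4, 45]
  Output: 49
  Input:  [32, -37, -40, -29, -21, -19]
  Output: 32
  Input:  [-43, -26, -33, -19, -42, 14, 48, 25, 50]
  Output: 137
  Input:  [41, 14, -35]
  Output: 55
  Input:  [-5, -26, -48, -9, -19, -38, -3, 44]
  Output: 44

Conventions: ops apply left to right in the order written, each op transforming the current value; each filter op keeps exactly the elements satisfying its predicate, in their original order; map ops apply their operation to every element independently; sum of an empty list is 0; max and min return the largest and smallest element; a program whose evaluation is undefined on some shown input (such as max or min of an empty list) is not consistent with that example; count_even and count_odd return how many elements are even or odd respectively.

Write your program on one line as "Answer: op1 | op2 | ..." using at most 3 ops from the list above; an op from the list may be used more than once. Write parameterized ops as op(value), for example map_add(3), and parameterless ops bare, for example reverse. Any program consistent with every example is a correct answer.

filter_gt(-3) | sum

Check, running the answer program on each example:
  [47, -19, -18] -> [47] -> 47
  [-6, 4, 45] -> [4, 45] -> 49
  [32, -37, -40, -29, -21, -19] -> [32] -> 32
  [-43, -26, -33, -19, -42, 14, 48, 25, 50] -> [14, 48, 25, 50] -> 137
  [41, 14, -35] -> [41, 14] -> 55
  [-5, -26, -48, -9, -19, -38, -3, 44] -> [44] -> 44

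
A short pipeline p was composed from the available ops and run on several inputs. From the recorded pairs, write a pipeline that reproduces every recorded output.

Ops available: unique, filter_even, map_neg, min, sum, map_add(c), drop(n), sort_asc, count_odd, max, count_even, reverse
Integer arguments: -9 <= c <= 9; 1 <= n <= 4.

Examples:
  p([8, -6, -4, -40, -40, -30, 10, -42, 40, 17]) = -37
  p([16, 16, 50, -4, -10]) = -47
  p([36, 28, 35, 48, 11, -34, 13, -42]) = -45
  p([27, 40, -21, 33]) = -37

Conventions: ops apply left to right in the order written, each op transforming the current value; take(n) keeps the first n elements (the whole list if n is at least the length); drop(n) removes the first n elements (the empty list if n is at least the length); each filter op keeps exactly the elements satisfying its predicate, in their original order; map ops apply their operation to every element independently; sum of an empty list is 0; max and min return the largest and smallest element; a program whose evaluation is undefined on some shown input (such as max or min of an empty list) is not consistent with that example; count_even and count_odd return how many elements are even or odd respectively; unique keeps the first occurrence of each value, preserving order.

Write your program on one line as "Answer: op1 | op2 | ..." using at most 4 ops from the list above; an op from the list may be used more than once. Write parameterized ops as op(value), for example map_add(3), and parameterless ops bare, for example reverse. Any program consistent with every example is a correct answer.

map_neg | map_add(3) | sort_asc | min

Check, running the answer program on each example:
  [8, -6, -4, -40, -40, -30, 10, -42, 40, 17] -> [-8, 6, 4, 40, 40, 30, -10, 42, -40, -17] -> [-5, 9, 7, 43, 43, 33, -7, 45, -37, -14] -> [-37, -14, -7, -5, 7, 9, 33, 43, 43, 45] -> -37
  [16, 16, 50, -4, -10] -> [-16, -16, -50, 4, 10] -> [-13, -13, -47, 7, 13] -> [-47, -13, -13, 7, 13] -> -47
  [36, 28, 35, 48, 11, -34, 13, -42] -> [-36, -28, -35, -48, -11, 34, -13, 42] -> [-33, -25, -32, -45, -8, 37, -10, 45] -> [-45, -33, -32, -25, -10, -8, 37, 45] -> -45
  [27, 40, -21, 33] -> [-27, -40, 21, -33] -> [-24, -37, 24, -30] -> [-37, -30, -24, 24] -> -37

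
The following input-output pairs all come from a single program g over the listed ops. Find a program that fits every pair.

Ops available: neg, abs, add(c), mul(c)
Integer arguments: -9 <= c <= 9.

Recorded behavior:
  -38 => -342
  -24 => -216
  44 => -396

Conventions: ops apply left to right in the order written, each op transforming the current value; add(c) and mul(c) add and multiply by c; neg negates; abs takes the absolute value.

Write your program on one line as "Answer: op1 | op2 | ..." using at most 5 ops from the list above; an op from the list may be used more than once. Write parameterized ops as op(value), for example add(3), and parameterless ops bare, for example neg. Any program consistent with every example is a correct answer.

mul(-9) | neg | abs | neg

Check, running the answer program on each example:
  -38 -> 342 -> -342 -> 342 -> -342
  -24 -> 216 -> -216 -> 216 -> -216
  44 -> -396 -> 396 -> 396 -> -396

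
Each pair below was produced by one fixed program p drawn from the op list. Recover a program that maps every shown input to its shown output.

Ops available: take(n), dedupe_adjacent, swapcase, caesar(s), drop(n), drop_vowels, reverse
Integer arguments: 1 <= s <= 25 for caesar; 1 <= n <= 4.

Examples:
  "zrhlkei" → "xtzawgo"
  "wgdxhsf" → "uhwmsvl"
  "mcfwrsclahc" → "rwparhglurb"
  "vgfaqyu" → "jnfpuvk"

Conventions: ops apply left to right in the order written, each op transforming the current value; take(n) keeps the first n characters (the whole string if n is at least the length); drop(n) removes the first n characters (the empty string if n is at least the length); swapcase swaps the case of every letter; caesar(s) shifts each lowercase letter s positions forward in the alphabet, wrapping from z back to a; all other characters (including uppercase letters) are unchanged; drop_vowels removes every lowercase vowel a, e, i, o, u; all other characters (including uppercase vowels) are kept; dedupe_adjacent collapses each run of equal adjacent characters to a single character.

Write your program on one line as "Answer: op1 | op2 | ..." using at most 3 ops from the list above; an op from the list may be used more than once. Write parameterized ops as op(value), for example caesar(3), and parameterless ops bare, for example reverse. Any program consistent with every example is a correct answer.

reverse | caesar(15)

Check, running the answer program on each example:
  "zrhlkei" -> "ieklhrz" -> "xtzawgo"
  "wgdxhsf" -> "fshxdgw" -> "uhwmsvl"
  "mcfwrsclahc" -> "chalcsrwfcm" -> "rwparhglurb"
  "vgfaqyu" -> "uyqafgv" -> "jnfpuvk"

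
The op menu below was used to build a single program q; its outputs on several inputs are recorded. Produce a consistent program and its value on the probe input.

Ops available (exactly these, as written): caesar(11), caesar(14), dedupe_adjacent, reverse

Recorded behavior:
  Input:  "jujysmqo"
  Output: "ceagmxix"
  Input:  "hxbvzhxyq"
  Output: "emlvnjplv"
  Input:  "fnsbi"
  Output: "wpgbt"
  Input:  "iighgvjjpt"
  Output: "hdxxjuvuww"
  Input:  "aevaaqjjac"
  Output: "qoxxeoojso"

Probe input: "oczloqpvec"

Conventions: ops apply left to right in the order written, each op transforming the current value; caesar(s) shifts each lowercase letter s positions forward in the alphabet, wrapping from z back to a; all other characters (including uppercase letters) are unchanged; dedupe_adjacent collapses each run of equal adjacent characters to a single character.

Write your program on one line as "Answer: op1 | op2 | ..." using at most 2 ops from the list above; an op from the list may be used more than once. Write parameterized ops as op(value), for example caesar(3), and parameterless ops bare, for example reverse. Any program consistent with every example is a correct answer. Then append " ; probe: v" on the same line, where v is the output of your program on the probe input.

reverse | caesar(14) ; probe: "qsjdecznqc"

Check, running the answer program on each example:
  "jujysmqo" -> "oqmsyjuj" -> "ceagmxix"
  "hxbvzhxyq" -> "qyxhzvbxh" -> "emlvnjplv"
  "fnsbi" -> "ibsnf" -> "wpgbt"
  "iighgvjjpt" -> "tpjjvghgii" -> "hdxxjuvuww"
  "aevaaqjjac" -> "cajjqaavea" -> "qoxxeoojso"
  probe: "oczloqpvec" -> "cevpqolzco" -> "qsjdecznqc"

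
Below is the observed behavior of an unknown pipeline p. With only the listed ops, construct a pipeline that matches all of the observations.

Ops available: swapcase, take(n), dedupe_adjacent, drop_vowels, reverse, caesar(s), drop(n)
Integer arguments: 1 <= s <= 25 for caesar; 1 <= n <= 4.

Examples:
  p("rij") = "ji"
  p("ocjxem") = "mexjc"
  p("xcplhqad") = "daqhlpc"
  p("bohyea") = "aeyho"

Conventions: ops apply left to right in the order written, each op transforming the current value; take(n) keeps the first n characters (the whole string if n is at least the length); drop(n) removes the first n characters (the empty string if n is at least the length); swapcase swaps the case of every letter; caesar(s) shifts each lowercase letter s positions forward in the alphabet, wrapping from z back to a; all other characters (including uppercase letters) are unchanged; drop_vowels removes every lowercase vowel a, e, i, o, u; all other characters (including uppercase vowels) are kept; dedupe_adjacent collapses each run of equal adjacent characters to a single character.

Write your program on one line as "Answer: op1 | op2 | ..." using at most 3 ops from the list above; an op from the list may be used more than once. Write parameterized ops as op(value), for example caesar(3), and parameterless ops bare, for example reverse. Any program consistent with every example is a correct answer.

drop(1) | reverse

Check, running the answer program on each example:
  "rij" -> "ij" -> "ji"
  "ocjxem" -> "cjxem" -> "mexjc"
  "xcplhqad" -> "cplhqad" -> "daqhlpc"
  "bohyea" -> "ohyea" -> "aeyho"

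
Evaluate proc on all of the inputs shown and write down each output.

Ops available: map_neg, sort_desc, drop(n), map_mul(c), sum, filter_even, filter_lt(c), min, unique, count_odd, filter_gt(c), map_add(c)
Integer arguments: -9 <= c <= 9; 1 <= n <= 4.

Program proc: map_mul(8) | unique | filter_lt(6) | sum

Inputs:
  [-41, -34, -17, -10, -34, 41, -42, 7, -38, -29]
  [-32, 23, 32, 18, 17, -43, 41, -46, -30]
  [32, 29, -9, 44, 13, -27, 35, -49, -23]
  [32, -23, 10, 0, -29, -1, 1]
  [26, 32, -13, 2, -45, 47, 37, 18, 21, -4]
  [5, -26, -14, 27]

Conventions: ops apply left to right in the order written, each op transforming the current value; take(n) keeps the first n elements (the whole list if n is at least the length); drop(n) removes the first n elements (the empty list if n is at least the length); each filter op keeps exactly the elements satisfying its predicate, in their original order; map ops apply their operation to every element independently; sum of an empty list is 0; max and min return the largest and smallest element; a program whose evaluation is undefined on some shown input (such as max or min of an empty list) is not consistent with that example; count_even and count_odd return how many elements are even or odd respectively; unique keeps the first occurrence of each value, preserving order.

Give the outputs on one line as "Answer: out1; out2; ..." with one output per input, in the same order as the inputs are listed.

-1688; -1208; -864; -424; -496; -320

Execution, op by op:
  [-41, -34, -17, -10, -34, 41, -42, 7, -38, -29] -> [-328, -272, -136, -80, -272, 328, -336, 56, -304, -232] -> [-328, -272, -136, -80, 328, -336, 56, -304, -232] -> [-328, -272, -136, -80, -336, -304, -232] -> -1688
  [-32, 23, 32, 18, 17, -43, 41, -46, -30] -> [-256, 184, 256, 144, 136, -344, 328, -368, -240] -> [-256, 184, 256, 144, 136, -344, 328, -368, -240] -> [-256, -344, -368, -240] -> -1208
  [32, 29, -9, 44, 13, -27, 35, -49, -23] -> [256, 232, -72, 352, 104, -216, 280, -392, -184] -> [256, 232, -72, 352, 104, -216, 280, -392, -184] -> [-72, -216, -392, -184] -> -864
  [32, -23, 10, 0, -29, -1, 1] -> [256, -184, 80, 0, -232, -8, 8] -> [256, -184, 80, 0, -232, -8, 8] -> [-184, 0, -232, -8] -> -424
  [26, 32, -13, 2, -45, 47, 37, 18, 21, -4] -> [208, 256, -104, 16, -360, 376, 296, 144, 168, -32] -> [208, 256, -104, 16, -360, 376, 296, 144, 168, -32] -> [-104, -360, -32] -> -496
  [5, -26, -14, 27] -> [40, -208, -112, 216] -> [40, -208, -112, 216] -> [-208, -112] -> -320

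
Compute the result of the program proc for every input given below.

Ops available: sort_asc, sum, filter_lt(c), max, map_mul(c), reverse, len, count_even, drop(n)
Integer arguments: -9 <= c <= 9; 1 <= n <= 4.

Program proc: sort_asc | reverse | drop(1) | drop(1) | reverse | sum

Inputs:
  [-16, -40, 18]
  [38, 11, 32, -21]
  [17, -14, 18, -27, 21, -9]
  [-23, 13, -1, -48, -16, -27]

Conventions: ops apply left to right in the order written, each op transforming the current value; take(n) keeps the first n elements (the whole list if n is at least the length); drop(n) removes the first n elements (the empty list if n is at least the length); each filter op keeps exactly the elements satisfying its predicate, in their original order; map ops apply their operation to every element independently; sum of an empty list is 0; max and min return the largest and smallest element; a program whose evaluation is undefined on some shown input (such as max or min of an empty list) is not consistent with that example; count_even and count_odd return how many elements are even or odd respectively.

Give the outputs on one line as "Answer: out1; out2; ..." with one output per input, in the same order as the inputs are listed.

Execution, op by op:
  [-16, -40, 18] -> [-40, -16, 18] -> [18, -16, -40] -> [-16, -40] -> [-40] -> [-40] -> -40
  [38, 11, 32, -21] -> [-21, 11, 32, 38] -> [38, 32, 11, -21] -> [32, 11, -21] -> [11, -21] -> [-21, 11] -> -10
  [17, -14, 18, -27, 21, -9] -> [-27, -14, -9, 17, 18, 21] -> [21, 18, 17, -9, -14, -27] -> [18, 17, -9, -14, -27] -> [17, -9, -14, -27] -> [-27, -14, -9, 17] -> -33
  [-23, 13, -1, -48, -16, -27] -> [-48, -27, -23, -16, -1, 13] -> [13, -1, -16, -23, -27, -48] -> [-1, -16, -23, -27, -48] -> [-16, -23, -27, -48] -> [-48, -27, -23, -16] -> -114

-40; -10; -33; -114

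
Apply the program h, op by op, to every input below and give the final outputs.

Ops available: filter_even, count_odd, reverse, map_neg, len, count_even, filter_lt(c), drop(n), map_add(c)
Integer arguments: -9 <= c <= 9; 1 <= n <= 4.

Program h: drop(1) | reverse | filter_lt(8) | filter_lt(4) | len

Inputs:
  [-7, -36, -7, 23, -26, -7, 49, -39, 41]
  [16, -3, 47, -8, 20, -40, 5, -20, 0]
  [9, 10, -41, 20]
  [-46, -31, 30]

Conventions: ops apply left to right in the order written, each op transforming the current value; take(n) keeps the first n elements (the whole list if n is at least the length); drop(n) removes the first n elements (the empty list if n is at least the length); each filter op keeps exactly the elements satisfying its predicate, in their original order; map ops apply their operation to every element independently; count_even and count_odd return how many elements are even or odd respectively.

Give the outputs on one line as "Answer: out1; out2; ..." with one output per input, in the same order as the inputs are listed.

5; 5; 1; 1

Execution, op by op:
  [-7, -36, -7, 23, -26, -7, 49, -39, 41] -> [-36, -7, 23, -26, -7, 49, -39, 41] -> [41, -39, 49, -7, -26, 23, -7, -36] -> [-39, -7, -26, -7, -36] -> [-39, -7, -26, -7, -36] -> 5
  [16, -3, 47, -8, 20, -40, 5, -20, 0] -> [-3, 47, -8, 20, -40, 5, -20, 0] -> [0, -20, 5, -40, 20, -8, 47, -3] -> [0, -20, 5, -40, -8, -3] -> [0, -20, -40, -8, -3] -> 5
  [9, 10, -41, 20] -> [10, -41, 20] -> [20, -41, 10] -> [-41] -> [-41] -> 1
  [-46, -31, 30] -> [-31, 30] -> [30, -31] -> [-31] -> [-31] -> 1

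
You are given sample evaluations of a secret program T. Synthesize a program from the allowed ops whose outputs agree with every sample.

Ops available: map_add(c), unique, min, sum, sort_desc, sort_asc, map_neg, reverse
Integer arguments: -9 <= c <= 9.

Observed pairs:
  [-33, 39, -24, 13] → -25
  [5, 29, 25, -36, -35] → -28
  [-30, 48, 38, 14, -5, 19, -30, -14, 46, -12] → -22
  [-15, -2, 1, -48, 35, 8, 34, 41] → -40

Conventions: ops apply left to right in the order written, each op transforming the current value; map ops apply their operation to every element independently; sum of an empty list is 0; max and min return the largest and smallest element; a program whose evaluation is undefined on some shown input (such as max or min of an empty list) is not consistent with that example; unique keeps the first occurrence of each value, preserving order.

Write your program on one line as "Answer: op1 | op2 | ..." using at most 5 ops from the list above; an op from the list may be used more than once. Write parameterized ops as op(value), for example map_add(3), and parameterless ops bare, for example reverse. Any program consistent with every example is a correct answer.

sort_desc | map_add(8) | unique | min

Check, running the answer program on each example:
  [-33, 39, -24, 13] -> [39, 13, -24, -33] -> [47, 21, -16, -25] -> [47, 21, -16, -25] -> -25
  [5, 29, 25, -36, -35] -> [29, 25, 5, -35, -36] -> [37, 33, 13, -27, -28] -> [37, 33, 13, -27, -28] -> -28
  [-30, 48, 38, 14, -5, 19, -30, -14, 46, -12] -> [48, 46, 38, 19, 14, -5, -12, -14, -30, -30] -> [56, 54, 46, 27, 22, 3, -4, -6, -22, -22] -> [56, 54, 46, 27, 22, 3, -4, -6, -22] -> -22
  [-15, -2, 1, -48, 35, 8, 34, 41] -> [41, 35, 34, 8, 1, -2, -15, -48] -> [49, 43, 42, 16, 9, 6, -7, -40] -> [49, 43, 42, 16, 9, 6, -7, -40] -> -40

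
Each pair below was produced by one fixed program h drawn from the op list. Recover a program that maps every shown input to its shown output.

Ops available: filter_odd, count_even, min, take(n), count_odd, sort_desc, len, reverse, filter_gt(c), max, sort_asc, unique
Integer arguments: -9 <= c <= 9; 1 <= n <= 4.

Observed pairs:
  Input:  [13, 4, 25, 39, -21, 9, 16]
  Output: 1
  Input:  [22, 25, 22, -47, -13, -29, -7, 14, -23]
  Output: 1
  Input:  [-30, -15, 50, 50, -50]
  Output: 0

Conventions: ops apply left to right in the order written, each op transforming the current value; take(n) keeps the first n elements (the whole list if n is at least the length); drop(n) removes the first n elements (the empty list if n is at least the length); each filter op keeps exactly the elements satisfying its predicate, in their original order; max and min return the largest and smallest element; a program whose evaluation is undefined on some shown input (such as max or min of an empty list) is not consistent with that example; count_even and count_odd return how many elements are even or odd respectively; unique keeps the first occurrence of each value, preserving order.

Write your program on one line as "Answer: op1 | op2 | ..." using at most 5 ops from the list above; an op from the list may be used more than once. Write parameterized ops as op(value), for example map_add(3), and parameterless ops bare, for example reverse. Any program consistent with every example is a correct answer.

unique | take(2) | filter_gt(0) | sort_desc | count_even

Check, running the answer program on each example:
  [13, 4, 25, 39, -21, 9, 16] -> [13, 4, 25, 39, -21, 9, 16] -> [13, 4] -> [13, 4] -> [13, 4] -> 1
  [22, 25, 22, -47, -13, -29, -7, 14, -23] -> [22, 25, -47, -13, -29, -7, 14, -23] -> [22, 25] -> [22, 25] -> [25, 22] -> 1
  [-30, -15, 50, 50, -50] -> [-30, -15, 50, -50] -> [-30, -15] -> [] -> [] -> 0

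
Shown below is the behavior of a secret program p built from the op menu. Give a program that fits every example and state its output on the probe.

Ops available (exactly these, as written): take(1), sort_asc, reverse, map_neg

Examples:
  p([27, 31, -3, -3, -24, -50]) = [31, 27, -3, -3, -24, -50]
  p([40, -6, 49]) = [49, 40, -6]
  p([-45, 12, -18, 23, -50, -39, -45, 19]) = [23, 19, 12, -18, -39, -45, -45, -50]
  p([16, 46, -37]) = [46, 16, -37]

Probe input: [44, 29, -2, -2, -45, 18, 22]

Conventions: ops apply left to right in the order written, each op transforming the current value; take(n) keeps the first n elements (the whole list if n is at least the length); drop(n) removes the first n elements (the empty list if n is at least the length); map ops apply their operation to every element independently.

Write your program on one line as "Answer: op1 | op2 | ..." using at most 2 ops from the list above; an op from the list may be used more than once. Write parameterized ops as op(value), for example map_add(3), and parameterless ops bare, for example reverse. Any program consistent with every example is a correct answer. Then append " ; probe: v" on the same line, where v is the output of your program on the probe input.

sort_asc | reverse ; probe: [44, 29, 22, 18, -2, -2, -45]

Check, running the answer program on each example:
  [27, 31, -3, -3, -24, -50] -> [-50, -24, -3, -3, 27, 31] -> [31, 27, -3, -3, -24, -50]
  [40, -6, 49] -> [-6, 40, 49] -> [49, 40, -6]
  [-45, 12, -18, 23, -50, -39, -45, 19] -> [-50, -45, -45, -39, -18, 12, 19, 23] -> [23, 19, 12, -18, -39, -45, -45, -50]
  [16, 46, -37] -> [-37, 16, 46] -> [46, 16, -37]
  probe: [44, 29, -2, -2, -45, 18, 22] -> [-45, -2, -2, 18, 22, 29, 44] -> [44, 29, 22, 18, -2, -2, -45]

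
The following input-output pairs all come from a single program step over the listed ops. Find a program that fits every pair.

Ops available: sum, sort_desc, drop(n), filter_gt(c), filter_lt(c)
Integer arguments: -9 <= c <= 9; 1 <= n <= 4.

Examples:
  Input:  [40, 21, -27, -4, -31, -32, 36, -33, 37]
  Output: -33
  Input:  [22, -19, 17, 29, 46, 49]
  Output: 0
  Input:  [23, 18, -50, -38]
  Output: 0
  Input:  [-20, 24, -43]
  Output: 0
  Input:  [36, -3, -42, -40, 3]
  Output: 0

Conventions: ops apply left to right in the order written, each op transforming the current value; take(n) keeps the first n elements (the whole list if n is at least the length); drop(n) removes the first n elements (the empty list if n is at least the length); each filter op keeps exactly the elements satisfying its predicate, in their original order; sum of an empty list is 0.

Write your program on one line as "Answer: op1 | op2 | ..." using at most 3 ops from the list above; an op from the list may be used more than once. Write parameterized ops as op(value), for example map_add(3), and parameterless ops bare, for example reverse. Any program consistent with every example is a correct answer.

filter_lt(6) | drop(4) | sum

Check, running the answer program on each example:
  [40, 21, -27, -4, -31, -32, 36, -33, 37] -> [-27, -4, -31, -32, -33] -> [-33] -> -33
  [22, -19, 17, 29, 46, 49] -> [-19] -> [] -> 0
  [23, 18, -50, -38] -> [-50, -38] -> [] -> 0
  [-20, 24, -43] -> [-20, -43] -> [] -> 0
  [36, -3, -42, -40, 3] -> [-3, -42, -40, 3] -> [] -> 0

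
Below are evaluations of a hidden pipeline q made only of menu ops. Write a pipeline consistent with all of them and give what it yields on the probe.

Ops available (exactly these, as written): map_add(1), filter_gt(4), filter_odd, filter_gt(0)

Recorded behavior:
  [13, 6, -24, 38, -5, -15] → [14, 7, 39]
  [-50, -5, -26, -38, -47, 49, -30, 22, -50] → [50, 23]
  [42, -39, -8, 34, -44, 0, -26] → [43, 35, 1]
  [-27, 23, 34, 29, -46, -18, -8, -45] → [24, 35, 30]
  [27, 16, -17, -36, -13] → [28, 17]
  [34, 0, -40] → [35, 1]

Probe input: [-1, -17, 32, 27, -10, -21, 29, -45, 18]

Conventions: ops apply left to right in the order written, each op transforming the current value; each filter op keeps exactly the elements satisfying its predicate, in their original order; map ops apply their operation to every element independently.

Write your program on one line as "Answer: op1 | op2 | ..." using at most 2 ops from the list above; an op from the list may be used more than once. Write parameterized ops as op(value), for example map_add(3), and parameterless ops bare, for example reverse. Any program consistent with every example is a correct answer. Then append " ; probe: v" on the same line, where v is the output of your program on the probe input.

map_add(1) | filter_gt(0) ; probe: [33, 28, 30, 19]

Check, running the answer program on each example:
  [13, 6, -24, 38, -5, -15] -> [14, 7, -23, 39, -4, -14] -> [14, 7, 39]
  [-50, -5, -26, -38, -47, 49, -30, 22, -50] -> [-49, -4, -25, -37, -46, 50, -29, 23, -49] -> [50, 23]
  [42, -39, -8, 34, -44, 0, -26] -> [43, -38, -7, 35, -43, 1, -25] -> [43, 35, 1]
  [-27, 23, 34, 29, -46, -18, -8, -45] -> [-26, 24, 35, 30, -45, -17, -7, -44] -> [24, 35, 30]
  [27, 16, -17, -36, -13] -> [28, 17, -16, -35, -12] -> [28, 17]
  [34, 0, -40] -> [35, 1, -39] -> [35, 1]
  probe: [-1, -17, 32, 27, -10, -21, 29, -45, 18] -> [0, -16, 33, 28, -9, -20, 30, -44, 19] -> [33, 28, 30, 19]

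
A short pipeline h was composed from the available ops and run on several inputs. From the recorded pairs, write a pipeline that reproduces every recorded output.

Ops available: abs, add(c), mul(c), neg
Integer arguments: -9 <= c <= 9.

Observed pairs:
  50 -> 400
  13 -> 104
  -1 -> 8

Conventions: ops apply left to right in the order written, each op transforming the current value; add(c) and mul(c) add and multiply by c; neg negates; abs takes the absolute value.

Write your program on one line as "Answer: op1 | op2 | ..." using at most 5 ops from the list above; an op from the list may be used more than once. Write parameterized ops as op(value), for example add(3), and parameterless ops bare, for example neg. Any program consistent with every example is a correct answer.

neg | abs | mul(-8) | abs

Check, running the answer program on each example:
  50 -> -50 -> 50 -> -400 -> 400
  13 -> -13 -> 13 -> -104 -> 104
  -1 -> 1 -> 1 -> -8 -> 8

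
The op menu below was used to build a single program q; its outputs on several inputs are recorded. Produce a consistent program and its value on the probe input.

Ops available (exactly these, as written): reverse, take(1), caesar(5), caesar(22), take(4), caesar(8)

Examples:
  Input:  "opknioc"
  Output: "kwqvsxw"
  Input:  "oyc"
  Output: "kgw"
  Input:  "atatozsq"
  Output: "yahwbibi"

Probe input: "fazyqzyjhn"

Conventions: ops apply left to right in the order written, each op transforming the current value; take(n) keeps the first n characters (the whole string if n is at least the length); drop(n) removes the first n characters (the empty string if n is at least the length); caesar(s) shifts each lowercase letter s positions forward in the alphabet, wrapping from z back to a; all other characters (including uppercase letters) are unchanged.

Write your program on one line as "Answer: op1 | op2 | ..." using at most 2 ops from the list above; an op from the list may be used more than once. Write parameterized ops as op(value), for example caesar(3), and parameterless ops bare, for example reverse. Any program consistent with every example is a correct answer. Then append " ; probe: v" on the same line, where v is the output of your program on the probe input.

reverse | caesar(8) ; probe: "vprghyghin"

Check, running the answer program on each example:
  "opknioc" -> "coinkpo" -> "kwqvsxw"
  "oyc" -> "cyo" -> "kgw"
  "atatozsq" -> "qszotata" -> "yahwbibi"
  probe: "fazyqzyjhn" -> "nhjyzqyzaf" -> "vprghyghin"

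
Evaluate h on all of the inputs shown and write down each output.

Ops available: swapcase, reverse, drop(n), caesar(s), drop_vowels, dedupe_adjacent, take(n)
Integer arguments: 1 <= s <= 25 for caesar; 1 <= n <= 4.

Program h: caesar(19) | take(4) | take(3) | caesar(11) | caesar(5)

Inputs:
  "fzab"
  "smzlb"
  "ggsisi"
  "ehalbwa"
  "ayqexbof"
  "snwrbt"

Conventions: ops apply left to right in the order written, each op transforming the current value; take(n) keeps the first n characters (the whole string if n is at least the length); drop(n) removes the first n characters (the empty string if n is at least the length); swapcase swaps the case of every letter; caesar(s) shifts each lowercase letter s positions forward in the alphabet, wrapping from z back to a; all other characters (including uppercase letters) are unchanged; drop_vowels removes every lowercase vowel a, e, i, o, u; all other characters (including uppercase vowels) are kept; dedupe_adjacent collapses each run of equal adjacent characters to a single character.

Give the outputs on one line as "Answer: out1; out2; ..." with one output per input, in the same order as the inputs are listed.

Execution, op by op:
  "fzab" -> "ystu" -> "ystu" -> "yst" -> "jde" -> "oij"
  "smzlb" -> "lfseu" -> "lfse" -> "lfs" -> "wqd" -> "bvi"
  "ggsisi" -> "zzlblb" -> "zzlb" -> "zzl" -> "kkw" -> "ppb"
  "ehalbwa" -> "xateupt" -> "xate" -> "xat" -> "ile" -> "nqj"
  "ayqexbof" -> "trjxquhy" -> "trjx" -> "trj" -> "ecu" -> "jhz"
  "snwrbt" -> "lgpkum" -> "lgpk" -> "lgp" -> "wra" -> "bwf"

"oij"; "bvi"; "ppb"; "nqj"; "jhz"; "bwf"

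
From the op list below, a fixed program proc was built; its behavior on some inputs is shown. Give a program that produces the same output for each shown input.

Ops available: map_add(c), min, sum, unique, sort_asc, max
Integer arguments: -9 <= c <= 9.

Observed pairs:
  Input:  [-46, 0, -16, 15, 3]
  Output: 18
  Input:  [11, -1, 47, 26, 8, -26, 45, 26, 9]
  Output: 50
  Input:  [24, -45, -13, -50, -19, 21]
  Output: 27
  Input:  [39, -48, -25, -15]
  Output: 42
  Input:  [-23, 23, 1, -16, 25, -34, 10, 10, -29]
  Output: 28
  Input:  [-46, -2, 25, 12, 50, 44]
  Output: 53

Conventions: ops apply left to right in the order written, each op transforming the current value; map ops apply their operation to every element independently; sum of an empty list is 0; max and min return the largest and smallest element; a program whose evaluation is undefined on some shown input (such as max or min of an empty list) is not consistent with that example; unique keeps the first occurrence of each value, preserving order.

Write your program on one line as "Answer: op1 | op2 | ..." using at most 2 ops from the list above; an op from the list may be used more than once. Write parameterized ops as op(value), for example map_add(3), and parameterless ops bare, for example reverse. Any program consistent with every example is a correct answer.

map_add(3) | max

Check, running the answer program on each example:
  [-46, 0, -16, 15, 3] -> [-43, 3, -13, 18, 6] -> 18
  [11, -1, 47, 26, 8, -26, 45, 26, 9] -> [14, 2, 50, 29, 11, -23, 48, 29, 12] -> 50
  [24, -45, -13, -50, -19, 21] -> [27, -42, -10, -47, -16, 24] -> 27
  [39, -48, -25, -15] -> [42, -45, -22, -12] -> 42
  [-23, 23, 1, -16, 25, -34, 10, 10, -29] -> [-20, 26, 4, -13, 28, -31, 13, 13, -26] -> 28
  [-46, -2, 25, 12, 50, 44] -> [-43, 1, 28, 15, 53, 47] -> 53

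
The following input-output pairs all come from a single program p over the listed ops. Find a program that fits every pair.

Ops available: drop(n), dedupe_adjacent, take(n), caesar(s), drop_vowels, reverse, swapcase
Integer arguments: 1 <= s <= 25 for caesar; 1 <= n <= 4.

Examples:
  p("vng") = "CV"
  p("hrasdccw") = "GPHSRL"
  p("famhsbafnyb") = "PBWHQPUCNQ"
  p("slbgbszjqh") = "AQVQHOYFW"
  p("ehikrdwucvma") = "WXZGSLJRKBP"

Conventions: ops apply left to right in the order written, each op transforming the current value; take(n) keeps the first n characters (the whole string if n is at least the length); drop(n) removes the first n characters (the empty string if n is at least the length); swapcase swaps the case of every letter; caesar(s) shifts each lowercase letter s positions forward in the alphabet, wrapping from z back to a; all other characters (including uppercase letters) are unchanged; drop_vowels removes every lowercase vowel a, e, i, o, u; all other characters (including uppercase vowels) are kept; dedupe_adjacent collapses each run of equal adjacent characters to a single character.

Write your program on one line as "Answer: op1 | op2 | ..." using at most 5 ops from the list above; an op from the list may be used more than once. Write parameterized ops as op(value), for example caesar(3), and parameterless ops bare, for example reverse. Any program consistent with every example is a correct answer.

dedupe_adjacent | drop(1) | caesar(15) | swapcase

Check, running the answer program on each example:
  "vng" -> "vng" -> "ng" -> "cv" -> "CV"
  "hrasdccw" -> "hrasdcw" -> "rasdcw" -> "gphsrl" -> "GPHSRL"
  "famhsbafnyb" -> "famhsbafnyb" -> "amhsbafnyb" -> "pbwhqpucnq" -> "PBWHQPUCNQ"
  "slbgbszjqh" -> "slbgbszjqh" -> "lbgbszjqh" -> "aqvqhoyfw" -> "AQVQHOYFW"
  "ehikrdwucvma" -> "ehikrdwucvma" -> "hikrdwucvma" -> "wxzgsljrkbp" -> "WXZGSLJRKBP"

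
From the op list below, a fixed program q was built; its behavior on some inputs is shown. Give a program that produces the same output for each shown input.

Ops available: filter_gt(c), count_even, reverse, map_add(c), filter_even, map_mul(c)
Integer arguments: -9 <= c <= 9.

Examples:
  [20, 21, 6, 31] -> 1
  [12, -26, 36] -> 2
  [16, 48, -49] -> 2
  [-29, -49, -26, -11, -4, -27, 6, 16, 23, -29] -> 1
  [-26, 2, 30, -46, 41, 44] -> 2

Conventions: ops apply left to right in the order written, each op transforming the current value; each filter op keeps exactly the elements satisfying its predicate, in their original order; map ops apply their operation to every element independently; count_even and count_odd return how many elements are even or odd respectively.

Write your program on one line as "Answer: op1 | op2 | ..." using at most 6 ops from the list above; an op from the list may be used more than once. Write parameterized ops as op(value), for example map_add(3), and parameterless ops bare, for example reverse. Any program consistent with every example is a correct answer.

filter_gt(-9) | map_add(-6) | reverse | filter_gt(2) | filter_even | count_even

Check, running the answer program on each example:
  [20, 21, 6, 31] -> [20, 21, 6, 31] -> [14, 15, 0, 25] -> [25, 0, 15, 14] -> [25, 15, 14] -> [14] -> 1
  [12, -26, 36] -> [12, 36] -> [6, 30] -> [30, 6] -> [30, 6] -> [30, 6] -> 2
  [16, 48, -49] -> [16, 48] -> [10, 42] -> [42, 10] -> [42, 10] -> [42, 10] -> 2
  [-29, -49, -26, -11, -4, -27, 6, 16, 23, -29] -> [-4, 6, 16, 23] -> [-10, 0, 10, 17] -> [17, 10, 0, -10] -> [17, 10] -> [10] -> 1
  [-26, 2, 30, -46, 41, 44] -> [2, 30, 41, 44] -> [-4, 24, 35, 38] -> [38, 35, 24, -4] -> [38, 35, 24] -> [38, 24] -> 2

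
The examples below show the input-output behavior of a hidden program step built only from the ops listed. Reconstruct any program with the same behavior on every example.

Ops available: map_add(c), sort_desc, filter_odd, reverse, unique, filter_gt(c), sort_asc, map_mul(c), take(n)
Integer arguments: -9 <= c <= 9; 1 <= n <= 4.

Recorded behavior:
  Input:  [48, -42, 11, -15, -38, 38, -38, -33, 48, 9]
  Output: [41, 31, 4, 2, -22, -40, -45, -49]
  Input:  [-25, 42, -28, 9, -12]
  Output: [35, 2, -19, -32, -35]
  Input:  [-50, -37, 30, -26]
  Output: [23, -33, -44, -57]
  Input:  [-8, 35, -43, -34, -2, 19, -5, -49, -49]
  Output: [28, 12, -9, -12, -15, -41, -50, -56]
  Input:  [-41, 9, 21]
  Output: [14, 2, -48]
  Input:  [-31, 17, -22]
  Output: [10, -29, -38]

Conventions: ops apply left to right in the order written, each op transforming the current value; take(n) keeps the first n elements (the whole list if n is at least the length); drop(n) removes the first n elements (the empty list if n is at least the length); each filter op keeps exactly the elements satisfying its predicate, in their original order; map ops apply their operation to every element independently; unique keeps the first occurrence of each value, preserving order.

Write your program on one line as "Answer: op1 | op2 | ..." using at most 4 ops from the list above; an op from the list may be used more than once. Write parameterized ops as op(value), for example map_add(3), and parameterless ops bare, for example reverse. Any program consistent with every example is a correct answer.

map_add(-7) | sort_desc | unique

Check, running the answer program on each example:
  [48, -42, 11, -15, -38, 38, -38, -33, 48, 9] -> [41, -49, 4, -22, -45, 31, -45, -40, 41, 2] -> [41, 41, 31, 4, 2, -22, -40, -45, -45, -49] -> [41, 31, 4, 2, -22, -40, -45, -49]
  [-25, 42, -28, 9, -12] -> [-32, 35, -35, 2, -19] -> [35, 2, -19, -32, -35] -> [35, 2, -19, -32, -35]
  [-50, -37, 30, -26] -> [-57, -44, 23, -33] -> [23, -33, -44, -57] -> [23, -33, -44, -57]
  [-8, 35, -43, -34, -2, 19, -5, -49, -49] -> [-15, 28, -50, -41, -9, 12, -12, -56, -56] -> [28, 12, -9, -12, -15, -41, -50, -56, -56] -> [28, 12, -9, -12, -15, -41, -50, -56]
  [-41, 9, 21] -> [-48, 2, 14] -> [14, 2, -48] -> [14, 2, -48]
  [-31, 17, -22] -> [-38, 10, -29] -> [10, -29, -38] -> [10, -29, -38]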